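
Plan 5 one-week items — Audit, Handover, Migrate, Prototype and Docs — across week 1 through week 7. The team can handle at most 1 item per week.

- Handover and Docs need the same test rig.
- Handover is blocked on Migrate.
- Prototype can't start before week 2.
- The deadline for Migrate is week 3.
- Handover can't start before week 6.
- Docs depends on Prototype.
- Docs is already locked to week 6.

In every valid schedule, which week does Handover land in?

week 7

Handover's window is week 6–week 7.
Docs is fixed at week 6, and Handover can't share a week with Docs.
So Handover must be week 7.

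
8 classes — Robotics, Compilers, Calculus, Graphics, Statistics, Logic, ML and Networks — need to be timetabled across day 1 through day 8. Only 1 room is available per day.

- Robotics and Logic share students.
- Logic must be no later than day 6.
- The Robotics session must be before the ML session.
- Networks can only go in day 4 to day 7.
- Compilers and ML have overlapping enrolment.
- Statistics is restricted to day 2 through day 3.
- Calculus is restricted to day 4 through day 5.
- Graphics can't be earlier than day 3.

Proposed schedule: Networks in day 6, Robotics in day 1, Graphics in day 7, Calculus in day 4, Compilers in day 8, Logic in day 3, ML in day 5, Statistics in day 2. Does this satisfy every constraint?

Graphics can't be earlier than day 3 — holds.
Only 1 room is available per day — holds.
Statistics is restricted to day 2 through day 3 — holds.
Calculus is restricted to day 4 through day 5 — holds.
Robotics and Logic share students — holds.
Logic must be no later than day 6 — holds.
Networks can only go in day 4 to day 7 — holds.
Compilers and ML have overlapping enrolment — holds.
The Robotics session must be before the ML session — holds.

Yes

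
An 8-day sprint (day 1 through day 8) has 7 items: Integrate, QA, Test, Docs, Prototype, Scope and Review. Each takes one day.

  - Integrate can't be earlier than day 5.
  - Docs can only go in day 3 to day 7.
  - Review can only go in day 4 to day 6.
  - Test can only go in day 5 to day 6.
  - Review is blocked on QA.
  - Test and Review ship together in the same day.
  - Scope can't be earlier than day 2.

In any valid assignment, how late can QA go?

Downstream work caps QA at day 5.
QA at day 5 is achievable: Integrate -> day 5, Docs -> day 3, Test -> day 6, Prototype -> day 1, Review -> day 6, QA -> day 5, Scope -> day 2.

day 5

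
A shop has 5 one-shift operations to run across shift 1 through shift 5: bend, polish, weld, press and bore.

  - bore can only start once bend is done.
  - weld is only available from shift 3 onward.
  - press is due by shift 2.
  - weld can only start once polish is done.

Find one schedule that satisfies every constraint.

bore=shift 2, press=shift 1, polish=shift 1, bend=shift 1, weld=shift 3

Checking: polish(shift 1) before weld(shift 3); bend(shift 1) before bore(shift 2); press=shift 1 in [shift 1,shift 2]; weld=shift 3 in [shift 3,shift 5].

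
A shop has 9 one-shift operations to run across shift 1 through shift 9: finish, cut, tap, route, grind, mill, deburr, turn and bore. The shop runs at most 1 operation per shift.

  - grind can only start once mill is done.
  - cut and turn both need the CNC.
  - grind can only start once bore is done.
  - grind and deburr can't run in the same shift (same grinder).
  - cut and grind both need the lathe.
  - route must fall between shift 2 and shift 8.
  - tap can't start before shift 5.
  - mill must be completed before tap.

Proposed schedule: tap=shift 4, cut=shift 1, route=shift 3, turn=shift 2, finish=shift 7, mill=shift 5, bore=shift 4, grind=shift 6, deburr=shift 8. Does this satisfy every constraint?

No. tap can't start before shift 5 is not satisfied.

grind and deburr can't run in the same shift (same grinder) — holds.
grind can only start once mill is done — holds.
cut and grind both need the lathe — holds.
route must fall between shift 2 and shift 8 — holds.
grind can only start once bore is done — holds.
The shop runs at most 1 operation per shift — violated.
cut and turn both need the CNC — holds.
mill must be completed before tap — violated.
tap can't start before shift 5 — violated.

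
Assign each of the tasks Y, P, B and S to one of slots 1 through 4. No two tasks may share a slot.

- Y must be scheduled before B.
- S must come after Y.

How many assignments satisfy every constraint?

Splitting on Y: it can be 1 (6), 2 (2). Listing each branch's schedules as (P, B, S):
Y=1: (2,3,4) (2,4,3) (3,2,4) (3,4,2) (4,2,3) (4,3,2) — 6.
Y=2: (1,3,4) (1,4,3) — 2.
Summing: 6 + 2 = 8.

8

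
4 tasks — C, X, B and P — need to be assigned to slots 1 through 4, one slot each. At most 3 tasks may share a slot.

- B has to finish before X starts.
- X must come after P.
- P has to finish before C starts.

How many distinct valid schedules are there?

31

Splitting on C: it can be 2 (6), 3 (11), 4 (14). Listing each branch's schedules as (X, B, P):
C=2: (2,1,1) (3,1,1) (3,2,1) (4,1,1) (4,2,1) (4,3,1) — 6.
C=3: (2,1,1) (3,1,1) (3,1,2) (3,2,1) (3,2,2) (4,1,1) (4,1,2) (4,2,1) (4,2,2) (4,3,1) (4,3,2) — 11.
C=4: (2,1,1) (3,1,1) (3,1,2) (3,2,1) (3,2,2) (4,1,1) (4,1,2) (4,1,3) (4,2,1) (4,2,2) (4,2,3) (4,3,1) (4,3,2) (4,3,3) — 14.
Summing: 6 + 11 + 14 = 31.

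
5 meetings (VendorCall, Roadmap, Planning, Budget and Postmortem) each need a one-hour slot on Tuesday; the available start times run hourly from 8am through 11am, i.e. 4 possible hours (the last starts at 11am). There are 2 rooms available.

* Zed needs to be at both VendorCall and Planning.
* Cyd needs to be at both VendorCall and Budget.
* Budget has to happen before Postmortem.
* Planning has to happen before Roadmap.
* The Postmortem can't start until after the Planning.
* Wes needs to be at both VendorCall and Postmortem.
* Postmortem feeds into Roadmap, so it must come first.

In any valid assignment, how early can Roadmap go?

10am

Precedence pushes Roadmap to at least 10am.
Roadmap at 10am is achievable: Budget in 8am, Planning in 8am, Postmortem in 9am, Roadmap in 10am, VendorCall in 10am.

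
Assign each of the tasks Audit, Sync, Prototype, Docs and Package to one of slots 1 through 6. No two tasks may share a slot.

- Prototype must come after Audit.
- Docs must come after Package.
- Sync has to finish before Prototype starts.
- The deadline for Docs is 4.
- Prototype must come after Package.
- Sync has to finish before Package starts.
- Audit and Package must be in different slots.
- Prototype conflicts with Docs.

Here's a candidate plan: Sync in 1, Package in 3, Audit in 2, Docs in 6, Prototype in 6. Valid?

No — it violates: Prototype conflicts with Docs

Prototype must come after Audit — holds.
The deadline for Docs is 4 — violated.
Sync has to finish before Prototype starts — holds.
Audit and Package must be in different slots — holds.
Prototype must come after Package — holds.
Prototype conflicts with Docs — violated.
Sync has to finish before Package starts — holds.
No two tasks may share a slot — violated.
Docs must come after Package — holds.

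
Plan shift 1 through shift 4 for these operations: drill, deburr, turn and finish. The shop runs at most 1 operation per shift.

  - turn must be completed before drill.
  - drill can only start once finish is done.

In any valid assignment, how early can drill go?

Precedence pushes drill to at least shift 2.
drill at shift 3 is achievable: turn -> shift 1; drill -> shift 3; deburr -> shift 4; finish -> shift 2.
Nothing earlier works — the capacity limit rule out every shift before shift 3.

shift 3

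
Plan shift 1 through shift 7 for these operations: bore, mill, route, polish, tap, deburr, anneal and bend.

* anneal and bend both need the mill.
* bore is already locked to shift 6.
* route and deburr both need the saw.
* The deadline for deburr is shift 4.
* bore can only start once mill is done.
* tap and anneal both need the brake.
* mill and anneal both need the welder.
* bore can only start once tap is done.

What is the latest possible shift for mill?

shift 5

Downstream work caps mill at shift 5.
mill at shift 5 is achievable: mill in shift 5, tap in shift 1, deburr in shift 1, anneal in shift 2, bore in shift 6, route in shift 2, polish in shift 1, bend in shift 1.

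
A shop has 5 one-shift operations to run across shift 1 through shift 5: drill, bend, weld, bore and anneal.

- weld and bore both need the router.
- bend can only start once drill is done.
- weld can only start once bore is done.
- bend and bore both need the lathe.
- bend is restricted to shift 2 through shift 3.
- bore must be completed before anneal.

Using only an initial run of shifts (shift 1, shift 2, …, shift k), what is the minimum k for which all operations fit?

2 shifts

The precedence chain requires at least 2 distinct shifts.
2 works (last occupied shift: shift 2): for example bore -> shift 1; bend -> shift 2; drill -> shift 1; weld -> shift 2; anneal -> shift 2.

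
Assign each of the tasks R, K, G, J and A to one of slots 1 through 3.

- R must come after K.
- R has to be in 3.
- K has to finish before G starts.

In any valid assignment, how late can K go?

Downstream work caps K at 2.
K at 2 is achievable: R=3; G=3; J=1; K=2; A=1.

2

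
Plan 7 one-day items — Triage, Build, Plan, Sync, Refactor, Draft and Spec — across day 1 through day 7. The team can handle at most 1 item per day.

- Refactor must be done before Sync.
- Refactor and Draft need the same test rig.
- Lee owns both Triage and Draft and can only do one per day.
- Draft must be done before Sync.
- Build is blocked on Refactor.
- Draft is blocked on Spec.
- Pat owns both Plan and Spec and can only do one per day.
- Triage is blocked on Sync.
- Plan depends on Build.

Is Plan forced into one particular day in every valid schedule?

Plan can be day 3 (e.g. Build -> day 2; Triage -> day 7; Spec -> day 4; Plan -> day 3; Refactor -> day 1; Draft -> day 5; Sync -> day 6) or day 4 (e.g. Spec=day 3; Triage=day 7; Build=day 2; Refactor=day 1; Draft=day 5; Sync=day 6; Plan=day 4).

No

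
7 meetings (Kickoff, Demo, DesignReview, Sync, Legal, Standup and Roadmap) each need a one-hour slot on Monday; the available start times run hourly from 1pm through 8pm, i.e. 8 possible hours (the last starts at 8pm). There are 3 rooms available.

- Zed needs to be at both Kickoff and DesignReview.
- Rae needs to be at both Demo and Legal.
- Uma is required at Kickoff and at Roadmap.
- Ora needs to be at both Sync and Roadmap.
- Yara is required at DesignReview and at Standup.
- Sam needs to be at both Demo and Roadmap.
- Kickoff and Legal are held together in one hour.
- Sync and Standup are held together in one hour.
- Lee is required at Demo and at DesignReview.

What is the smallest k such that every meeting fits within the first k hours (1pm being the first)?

With at most 3 per hour and 7 meetings, at least 3 hours are needed.
3 works (last occupied hour: 3pm): for example Sync=2pm, Roadmap=3pm, Standup=2pm, Kickoff=1pm, Demo=2pm, DesignReview=3pm, Legal=1pm.

3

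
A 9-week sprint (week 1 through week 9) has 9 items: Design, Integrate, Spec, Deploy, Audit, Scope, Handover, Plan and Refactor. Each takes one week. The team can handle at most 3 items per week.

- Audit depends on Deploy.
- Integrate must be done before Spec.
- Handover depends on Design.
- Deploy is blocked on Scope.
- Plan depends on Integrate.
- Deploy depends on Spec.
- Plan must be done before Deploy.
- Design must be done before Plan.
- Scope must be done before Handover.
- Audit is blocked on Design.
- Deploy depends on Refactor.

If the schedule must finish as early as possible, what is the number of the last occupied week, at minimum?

The precedence chain requires at least 4 distinct weeks.
With at most 3 per week and 9 work items, at least 3 weeks are needed.
4 works (last occupied week: week 4): for example Integrate=week 1, Design=week 1, Scope=week 1, Deploy=week 3, Spec=week 2, Refactor=week 2, Audit=week 4, Handover=week 3, Plan=week 2.

week 4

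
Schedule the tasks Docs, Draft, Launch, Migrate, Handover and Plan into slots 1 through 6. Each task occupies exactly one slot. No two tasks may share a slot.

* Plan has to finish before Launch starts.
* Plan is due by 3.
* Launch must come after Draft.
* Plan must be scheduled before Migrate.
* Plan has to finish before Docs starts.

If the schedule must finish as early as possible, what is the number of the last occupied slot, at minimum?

The precedence chain requires at least 2 distinct slots.
With at most 1 per slot and 6 tasks, at least 6 slots are needed.
6 works (last occupied slot: 6): for example Plan in 1; Draft in 2; Docs in 4; Handover in 6; Launch in 3; Migrate in 5.

slot 6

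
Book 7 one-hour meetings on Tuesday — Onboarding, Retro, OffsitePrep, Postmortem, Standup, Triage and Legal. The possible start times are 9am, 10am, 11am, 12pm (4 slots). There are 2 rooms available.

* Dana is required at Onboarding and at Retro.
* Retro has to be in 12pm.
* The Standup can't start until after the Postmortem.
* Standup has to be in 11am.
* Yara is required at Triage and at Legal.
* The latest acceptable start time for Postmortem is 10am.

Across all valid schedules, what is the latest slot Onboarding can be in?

Onboarding at 11am is achievable: Onboarding=11am; Retro=12pm; Postmortem=9am; Standup=11am; OffsitePrep=9am; Triage=10am; Legal=12pm.
Nothing later works — the conflict and capacity constraints rule out every slot after 11am.

11am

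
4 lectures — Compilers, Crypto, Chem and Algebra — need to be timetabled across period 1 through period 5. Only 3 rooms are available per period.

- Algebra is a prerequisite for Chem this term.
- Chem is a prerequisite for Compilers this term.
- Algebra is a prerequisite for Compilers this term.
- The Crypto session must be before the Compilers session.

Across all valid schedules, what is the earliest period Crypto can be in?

Downstream work caps Crypto at period 4.
Crypto at period 1 is achievable: Algebra -> period 1; Chem -> period 2; Crypto -> period 1; Compilers -> period 3.

period 1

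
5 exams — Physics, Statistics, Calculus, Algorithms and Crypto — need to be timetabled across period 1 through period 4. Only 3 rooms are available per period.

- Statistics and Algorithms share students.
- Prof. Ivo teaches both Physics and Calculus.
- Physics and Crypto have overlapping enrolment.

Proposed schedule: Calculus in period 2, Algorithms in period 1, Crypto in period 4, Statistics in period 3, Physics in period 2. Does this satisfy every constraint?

Invalid. Prof. Ivo teaches both Physics and Calculus.

Only 3 rooms are available per period — holds.
Prof. Ivo teaches both Physics and Calculus — violated.
Physics and Crypto have overlapping enrolment — holds.
Statistics and Algorithms share students — holds.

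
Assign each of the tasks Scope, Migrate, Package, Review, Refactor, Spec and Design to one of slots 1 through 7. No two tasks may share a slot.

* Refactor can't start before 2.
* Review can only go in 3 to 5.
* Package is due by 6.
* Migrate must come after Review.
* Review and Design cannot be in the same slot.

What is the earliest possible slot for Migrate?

Precedence pushes Migrate to at least 4.
Migrate at 4 is achievable: Design in 7; Spec in 6; Refactor in 2; Package in 1; Scope in 5; Migrate in 4; Review in 3.

4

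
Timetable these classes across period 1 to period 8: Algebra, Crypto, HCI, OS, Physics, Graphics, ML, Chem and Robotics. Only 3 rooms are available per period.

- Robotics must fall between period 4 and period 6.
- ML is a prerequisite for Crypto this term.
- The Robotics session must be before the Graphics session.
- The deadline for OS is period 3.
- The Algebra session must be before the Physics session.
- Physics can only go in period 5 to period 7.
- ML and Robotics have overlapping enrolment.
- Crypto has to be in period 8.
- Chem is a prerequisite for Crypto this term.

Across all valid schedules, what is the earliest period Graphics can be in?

Precedence pushes Graphics to at least period 5.
Graphics at period 5 is achievable: Robotics in period 4; Graphics in period 5; HCI in period 2; Crypto in period 8; Chem in period 2; Physics in period 5; OS in period 1; Algebra in period 1; ML in period 1.

period 5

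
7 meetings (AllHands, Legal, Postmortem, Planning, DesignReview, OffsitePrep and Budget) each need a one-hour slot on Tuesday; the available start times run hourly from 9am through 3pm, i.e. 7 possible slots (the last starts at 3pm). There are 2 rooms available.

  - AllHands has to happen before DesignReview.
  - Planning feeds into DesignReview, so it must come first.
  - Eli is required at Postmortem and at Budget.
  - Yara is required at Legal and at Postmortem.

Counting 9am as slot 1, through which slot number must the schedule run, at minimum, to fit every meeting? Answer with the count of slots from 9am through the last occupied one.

4 slots

The precedence chain requires at least 2 distinct slots.
With at most 2 per slot and 7 meetings, at least 4 slots are needed.
4 works (last occupied slot: 12pm): for example Legal=10am; Budget=12pm; Planning=9am; Postmortem=11am; OffsitePrep=11am; AllHands=9am; DesignReview=10am.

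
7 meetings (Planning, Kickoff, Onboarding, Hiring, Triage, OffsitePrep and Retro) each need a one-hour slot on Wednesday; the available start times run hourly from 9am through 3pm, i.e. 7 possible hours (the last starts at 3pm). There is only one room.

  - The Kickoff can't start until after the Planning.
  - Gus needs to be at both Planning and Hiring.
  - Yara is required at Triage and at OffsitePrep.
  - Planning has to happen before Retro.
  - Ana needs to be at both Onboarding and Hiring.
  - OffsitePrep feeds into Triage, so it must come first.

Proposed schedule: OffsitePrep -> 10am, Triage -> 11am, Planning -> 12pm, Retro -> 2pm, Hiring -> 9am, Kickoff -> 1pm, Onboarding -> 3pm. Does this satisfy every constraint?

Yes

Yara is required at Triage and at OffsitePrep — holds.
Planning has to happen before Retro — holds.
OffsitePrep feeds into Triage, so it must come first — holds.
The Kickoff can't start until after the Planning — holds.
Gus needs to be at both Planning and Hiring — holds.
There is only one room — holds.
Ana needs to be at both Onboarding and Hiring — holds.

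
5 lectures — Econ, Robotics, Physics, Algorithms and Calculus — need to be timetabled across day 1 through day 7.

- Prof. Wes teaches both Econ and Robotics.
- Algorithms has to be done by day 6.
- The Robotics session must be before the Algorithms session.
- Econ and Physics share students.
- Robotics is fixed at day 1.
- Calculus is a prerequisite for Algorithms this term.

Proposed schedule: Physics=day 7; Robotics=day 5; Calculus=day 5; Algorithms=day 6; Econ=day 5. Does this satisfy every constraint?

Invalid. Prof. Wes teaches both Econ and Robotics.

Robotics is fixed at day 1 — violated.
Prof. Wes teaches both Econ and Robotics — violated.
The Robotics session must be before the Algorithms session — holds.
Algorithms has to be done by day 6 — holds.
Calculus is a prerequisite for Algorithms this term — holds.
Econ and Physics share students — holds.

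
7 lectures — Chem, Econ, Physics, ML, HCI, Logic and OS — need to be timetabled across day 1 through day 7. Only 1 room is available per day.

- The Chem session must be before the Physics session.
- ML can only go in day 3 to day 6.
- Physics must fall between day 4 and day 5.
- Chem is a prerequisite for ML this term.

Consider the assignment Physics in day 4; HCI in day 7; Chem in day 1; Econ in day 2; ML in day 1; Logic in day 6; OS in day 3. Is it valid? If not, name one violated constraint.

No. ML can only go in day 3 to day 6 is not satisfied.

Physics must fall between day 4 and day 5 — holds.
Chem is a prerequisite for ML this term — violated.
Only 1 room is available per day — violated.
The Chem session must be before the Physics session — holds.
ML can only go in day 3 to day 6 — violated.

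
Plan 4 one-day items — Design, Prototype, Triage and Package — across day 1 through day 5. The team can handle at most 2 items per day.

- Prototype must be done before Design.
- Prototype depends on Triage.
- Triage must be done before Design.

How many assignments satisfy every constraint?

50

Splitting on Design: it can be day 3 (5), day 4 (15), day 5 (30). Listing each branch's schedules as (Prototype, Triage, Package) by day number:
Design=day 3: (2,1,1) (2,1,2) (2,1,3) (2,1,4) (2,1,5) — 5.
Design=day 4: (2,1,1) (2,1,2) (2,1,3) (2,1,4) (2,1,5) (3,1,1) (3,1,2) (3,1,3) (3,1,4) (3,1,5) (3,2,1) (3,2,2) (3,2,3) (3,2,4) (3,2,5) — 15.
Design=day 5: (2,1,1) (2,1,2) (2,1,3) (2,1,4) (2,1,5) (3,1,1) (3,1,2) (3,1,3) (3,1,4) (3,1,5) (3,2,1) (3,2,2) (3,2,3) (3,2,4) (3,2,5) (4,1,1) (4,1,2) (4,1,3) (4,1,4) (4,1,5) (4,2,1) (4,2,2) (4,2,3) (4,2,4) (4,2,5) (4,3,1) (4,3,2) (4,3,3) (4,3,4) (4,3,5) — 30.
Summing: 5 + 15 + 30 = 50.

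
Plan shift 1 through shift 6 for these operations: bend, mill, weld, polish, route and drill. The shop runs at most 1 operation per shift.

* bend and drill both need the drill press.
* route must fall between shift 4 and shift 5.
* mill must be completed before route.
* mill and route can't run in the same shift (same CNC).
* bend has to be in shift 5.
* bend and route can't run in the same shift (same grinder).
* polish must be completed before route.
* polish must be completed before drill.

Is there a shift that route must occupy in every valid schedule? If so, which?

shift 4

route's window is shift 4–shift 5.
bend is fixed at shift 5, and route can't share a shift with bend.
So route must be shift 4.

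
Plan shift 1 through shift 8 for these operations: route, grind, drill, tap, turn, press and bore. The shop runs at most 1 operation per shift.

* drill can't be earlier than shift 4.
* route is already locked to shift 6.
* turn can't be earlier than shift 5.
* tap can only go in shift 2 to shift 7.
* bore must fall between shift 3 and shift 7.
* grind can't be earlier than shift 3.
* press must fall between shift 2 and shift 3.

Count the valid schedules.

52

Splitting on grind: it can be shift 3 (10), shift 4 (12), shift 5 (9), shift 7 (9), shift 8 (12). Listing each branch's schedules as (route, drill, tap, turn, press, bore) by shift number:
grind=shift 3: (6,4,5,8,2,7) (6,4,7,8,2,5) (6,5,4,8,2,7) (6,5,7,8,2,4) (6,7,4,8,2,5) (6,7,5,8,2,4) (6,8,4,5,2,7) (6,8,4,7,2,5) (6,8,5,7,2,4) (6,8,7,5,2,4) — 10.
grind=shift 4: (6,5,2,8,3,7) (6,5,3,8,2,7) (6,5,7,8,2,3) (6,7,2,8,3,5) (6,7,3,8,2,5) (6,7,5,8,2,3) (6,8,2,5,3,7) (6,8,2,7,3,5) (6,8,3,5,2,7) (6,8,3,7,2,5) (6,8,5,7,2,3) (6,8,7,5,2,3) — 12.
grind=shift 5: (6,4,2,8,3,7) (6,4,3,8,2,7) (6,4,7,8,2,3) (6,7,2,8,3,4) (6,7,3,8,2,4) (6,7,4,8,2,3) (6,8,2,7,3,4) (6,8,3,7,2,4) (6,8,4,7,2,3) — 9.
grind=shift 7: (6,4,2,8,3,5) (6,4,3,8,2,5) (6,4,5,8,2,3) (6,5,2,8,3,4) (6,5,3,8,2,4) (6,5,4,8,2,3) (6,8,2,5,3,4) (6,8,3,5,2,4) (6,8,4,5,2,3) — 9.
grind=shift 8: (6,4,2,5,3,7) (6,4,2,7,3,5) (6,4,3,5,2,7) (6,4,3,7,2,5) (6,4,5,7,2,3) (6,4,7,5,2,3) (6,5,2,7,3,4) (6,5,3,7,2,4) (6,5,4,7,2,3) (6,7,2,5,3,4) (6,7,3,5,2,4) (6,7,4,5,2,3) — 12.
Summing: 10 + 12 + 9 + 9 + 12 = 52.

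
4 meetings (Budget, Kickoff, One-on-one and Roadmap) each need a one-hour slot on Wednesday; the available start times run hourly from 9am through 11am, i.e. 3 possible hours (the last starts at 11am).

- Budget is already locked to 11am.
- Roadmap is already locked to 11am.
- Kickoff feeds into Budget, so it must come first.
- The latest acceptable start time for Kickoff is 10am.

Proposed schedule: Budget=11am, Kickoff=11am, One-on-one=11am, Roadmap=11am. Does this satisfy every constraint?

Budget is already locked to 11am — holds.
The latest acceptable start time for Kickoff is 10am — violated.
Roadmap is already locked to 11am — holds.
Kickoff feeds into Budget, so it must come first — violated.

No — it violates: The latest acceptable start time for Kickoff is 10am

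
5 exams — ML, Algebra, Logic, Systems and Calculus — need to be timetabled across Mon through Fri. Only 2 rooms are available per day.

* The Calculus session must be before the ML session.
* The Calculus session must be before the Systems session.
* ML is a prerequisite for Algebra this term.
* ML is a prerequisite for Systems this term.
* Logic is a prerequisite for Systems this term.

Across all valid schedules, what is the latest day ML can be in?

Precedence pushes ML to at least Tue; downstream work caps ML at Thu.
ML at Thu is achievable: Algebra=Fri; Systems=Fri; Calculus=Mon; Logic=Mon; ML=Thu.

Thu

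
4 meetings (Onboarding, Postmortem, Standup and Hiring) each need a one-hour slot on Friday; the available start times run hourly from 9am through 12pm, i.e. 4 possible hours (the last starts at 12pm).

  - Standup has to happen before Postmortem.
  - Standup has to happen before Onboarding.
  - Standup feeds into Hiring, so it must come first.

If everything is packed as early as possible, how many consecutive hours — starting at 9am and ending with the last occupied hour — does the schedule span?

2 hours

The precedence chain requires at least 2 distinct hours.
2 works (last occupied hour: 10am): for example Hiring in 10am, Postmortem in 10am, Onboarding in 10am, Standup in 9am.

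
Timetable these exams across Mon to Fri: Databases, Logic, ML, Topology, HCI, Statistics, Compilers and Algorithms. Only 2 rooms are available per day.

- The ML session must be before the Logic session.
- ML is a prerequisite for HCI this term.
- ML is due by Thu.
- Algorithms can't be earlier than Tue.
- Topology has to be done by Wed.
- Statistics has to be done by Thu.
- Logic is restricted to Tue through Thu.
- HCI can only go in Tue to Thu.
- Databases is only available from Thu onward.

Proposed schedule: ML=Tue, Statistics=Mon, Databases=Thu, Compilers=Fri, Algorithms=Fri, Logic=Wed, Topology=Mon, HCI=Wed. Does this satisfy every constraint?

Databases is only available from Thu onward — holds.
Only 2 rooms are available per day — holds.
ML is a prerequisite for HCI this term — holds.
ML is due by Thu — holds.
Algorithms can't be earlier than Tue — holds.
The ML session must be before the Logic session — holds.
HCI can only go in Tue to Thu — holds.
Logic is restricted to Tue through Thu — holds.
Topology has to be done by Wed — holds.
Statistics has to be done by Thu — holds.

Valid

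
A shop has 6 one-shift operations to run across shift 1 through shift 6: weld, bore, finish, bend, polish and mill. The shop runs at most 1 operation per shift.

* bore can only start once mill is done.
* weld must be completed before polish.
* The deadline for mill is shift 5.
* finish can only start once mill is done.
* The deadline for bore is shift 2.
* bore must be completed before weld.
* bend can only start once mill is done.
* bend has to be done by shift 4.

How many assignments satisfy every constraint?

Splitting on weld: it can be shift 3 (2), shift 4 (2), shift 5 (2). Listing each branch's schedules as (bore, finish, bend, polish, mill) by shift number:
weld=shift 3: (2,5,4,6,1) (2,6,4,5,1) — 2.
weld=shift 4: (2,5,3,6,1) (2,6,3,5,1) — 2.
weld=shift 5: (2,3,4,6,1) (2,4,3,6,1) — 2.
Summing: 2 + 2 + 2 = 6.

6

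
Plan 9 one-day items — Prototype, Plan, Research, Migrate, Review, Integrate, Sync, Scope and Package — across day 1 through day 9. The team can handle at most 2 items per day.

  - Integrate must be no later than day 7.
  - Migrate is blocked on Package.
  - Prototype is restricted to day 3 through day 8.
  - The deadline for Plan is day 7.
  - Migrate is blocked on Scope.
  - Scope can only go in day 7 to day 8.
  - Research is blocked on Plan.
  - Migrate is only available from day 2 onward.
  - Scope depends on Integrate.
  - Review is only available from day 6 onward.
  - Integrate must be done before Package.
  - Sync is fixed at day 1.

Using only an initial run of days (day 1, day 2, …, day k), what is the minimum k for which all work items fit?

8 days

The precedence chain requires at least 3 distinct days.
With at most 2 per day and 9 work items, at least 5 days are needed.
Propagating the time windows through the other constraints, Migrate can't land before day 8, so the schedule must run through at least day 8.
8 works (last occupied day: day 8): for example Review -> day 6, Scope -> day 7, Plan -> day 2, Migrate -> day 8, Package -> day 2, Sync -> day 1, Integrate -> day 1, Prototype -> day 3, Research -> day 3.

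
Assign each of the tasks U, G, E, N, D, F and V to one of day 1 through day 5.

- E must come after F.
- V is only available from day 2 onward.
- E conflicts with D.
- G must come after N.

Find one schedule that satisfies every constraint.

F -> day 1, N -> day 1, D -> day 1, V -> day 2, G -> day 2, E -> day 2, U -> day 1

Checking: N(day 1) before G(day 2); F(day 1) before E(day 2); E(day 2) != D(day 1); V=day 2 in [day 2,day 5].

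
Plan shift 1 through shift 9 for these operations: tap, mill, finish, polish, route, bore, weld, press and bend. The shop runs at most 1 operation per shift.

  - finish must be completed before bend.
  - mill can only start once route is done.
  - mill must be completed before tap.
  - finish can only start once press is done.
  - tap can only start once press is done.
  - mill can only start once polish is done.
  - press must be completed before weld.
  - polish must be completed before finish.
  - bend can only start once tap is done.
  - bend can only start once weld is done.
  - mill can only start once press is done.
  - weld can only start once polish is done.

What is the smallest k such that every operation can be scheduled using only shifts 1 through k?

9

The precedence chain requires at least 4 distinct shifts.
With at most 1 per shift and 9 operations, at least 9 shifts are needed.
9 works (last occupied shift: shift 9): for example bend in shift 8, route in shift 3, bore in shift 9, polish in shift 2, finish in shift 6, weld in shift 7, press in shift 1, mill in shift 4, tap in shift 5.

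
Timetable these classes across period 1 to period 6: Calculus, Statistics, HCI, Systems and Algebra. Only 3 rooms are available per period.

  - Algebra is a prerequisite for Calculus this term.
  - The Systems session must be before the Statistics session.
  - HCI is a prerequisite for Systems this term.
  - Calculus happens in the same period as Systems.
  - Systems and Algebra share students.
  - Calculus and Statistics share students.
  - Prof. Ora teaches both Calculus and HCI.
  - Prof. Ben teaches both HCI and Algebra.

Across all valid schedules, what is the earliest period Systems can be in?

Precedence pushes Systems to at least period 2; downstream work caps Systems at period 5.
Systems at period 3 is achievable: Systems in period 3, HCI in period 1, Statistics in period 4, Algebra in period 2, Calculus in period 3.
Nothing earlier works — the conflict and capacity constraints rule out every period before period 3.

period 3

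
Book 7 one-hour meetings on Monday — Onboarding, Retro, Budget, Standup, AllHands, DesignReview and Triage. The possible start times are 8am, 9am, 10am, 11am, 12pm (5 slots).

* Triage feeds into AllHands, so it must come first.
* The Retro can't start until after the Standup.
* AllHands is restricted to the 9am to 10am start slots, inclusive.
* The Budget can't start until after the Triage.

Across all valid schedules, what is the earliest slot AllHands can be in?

9am

AllHands is available from 9am; AllHands's own window allows nothing later than 10am.
AllHands at 9am is achievable: Budget -> 9am, DesignReview -> 8am, Onboarding -> 8am, Retro -> 9am, Standup -> 8am, AllHands -> 9am, Triage -> 8am.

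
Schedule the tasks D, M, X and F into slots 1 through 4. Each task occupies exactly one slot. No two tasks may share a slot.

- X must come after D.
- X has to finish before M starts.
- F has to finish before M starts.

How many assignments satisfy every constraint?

3

Enumerating: X -> 2, F -> 3, M -> 4, D -> 1 | F in 2; M in 4; D in 1; X in 3 | F in 1; X in 3; M in 4; D in 2.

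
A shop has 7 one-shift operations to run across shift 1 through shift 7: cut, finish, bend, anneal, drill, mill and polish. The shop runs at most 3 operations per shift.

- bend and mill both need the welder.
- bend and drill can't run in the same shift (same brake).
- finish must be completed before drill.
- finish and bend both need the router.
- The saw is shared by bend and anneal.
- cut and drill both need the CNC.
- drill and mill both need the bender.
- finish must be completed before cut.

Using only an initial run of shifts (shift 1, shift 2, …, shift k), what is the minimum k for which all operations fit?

3

The precedence chain requires at least 2 distinct shifts.
With at most 3 per shift and 7 operations, at least 3 shifts are needed.
3 works (last occupied shift: shift 3): for example cut -> shift 2, bend -> shift 2, drill -> shift 3, mill -> shift 1, polish -> shift 2, finish -> shift 1, anneal -> shift 1.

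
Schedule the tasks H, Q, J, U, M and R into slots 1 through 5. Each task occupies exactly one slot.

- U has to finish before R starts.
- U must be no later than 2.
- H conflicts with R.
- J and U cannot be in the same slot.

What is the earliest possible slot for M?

M at 1 is achievable: J -> 2; U -> 1; R -> 2; Q -> 1; H -> 1; M -> 1.

1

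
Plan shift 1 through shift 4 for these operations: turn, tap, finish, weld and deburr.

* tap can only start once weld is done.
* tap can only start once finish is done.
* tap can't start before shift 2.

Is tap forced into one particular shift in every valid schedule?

tap can be shift 2 (e.g. deburr in shift 1, tap in shift 2, finish in shift 1, weld in shift 1, turn in shift 1) or shift 3 (e.g. deburr -> shift 1, turn -> shift 1, weld -> shift 1, finish -> shift 1, tap -> shift 3).

No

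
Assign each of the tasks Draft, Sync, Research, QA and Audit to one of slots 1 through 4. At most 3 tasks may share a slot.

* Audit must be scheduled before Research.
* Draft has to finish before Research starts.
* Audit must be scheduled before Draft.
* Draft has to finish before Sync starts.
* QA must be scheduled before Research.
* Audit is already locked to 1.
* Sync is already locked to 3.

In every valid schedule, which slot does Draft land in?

2

Audit is fixed at 1 and must come before Draft, so Draft is at least 2.
Sync is fixed at 3 and must come after Draft, so Draft is at most 2.
So Draft must be 2.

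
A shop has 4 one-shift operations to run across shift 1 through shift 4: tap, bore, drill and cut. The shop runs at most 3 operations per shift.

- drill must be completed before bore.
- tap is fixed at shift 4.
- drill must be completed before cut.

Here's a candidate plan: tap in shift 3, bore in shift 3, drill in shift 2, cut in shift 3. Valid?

No. tap is fixed at shift 4 is not satisfied.

The shop runs at most 3 operations per shift — holds.
drill must be completed before cut — holds.
drill must be completed before bore — holds.
tap is fixed at shift 4 — violated.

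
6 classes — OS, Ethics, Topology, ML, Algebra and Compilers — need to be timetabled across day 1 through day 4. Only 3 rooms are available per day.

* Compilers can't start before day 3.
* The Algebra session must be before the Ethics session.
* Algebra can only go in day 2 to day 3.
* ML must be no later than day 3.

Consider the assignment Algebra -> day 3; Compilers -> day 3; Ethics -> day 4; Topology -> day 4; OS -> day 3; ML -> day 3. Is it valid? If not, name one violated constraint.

Only 3 rooms are available per day — violated.
Compilers can't start before day 3 — holds.
Algebra can only go in day 2 to day 3 — holds.
ML must be no later than day 3 — holds.
The Algebra session must be before the Ethics session — holds.

No. Only 3 rooms are available per day is not satisfied.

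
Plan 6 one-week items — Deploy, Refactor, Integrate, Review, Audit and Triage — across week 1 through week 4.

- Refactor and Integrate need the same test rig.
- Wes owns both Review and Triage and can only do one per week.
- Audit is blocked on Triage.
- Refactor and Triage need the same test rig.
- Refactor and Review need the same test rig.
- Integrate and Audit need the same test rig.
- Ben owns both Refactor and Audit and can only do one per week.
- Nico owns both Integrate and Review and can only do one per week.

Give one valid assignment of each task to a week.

Deploy -> week 1, Review -> week 2, Triage -> week 1, Refactor -> week 3, Audit -> week 2, Integrate -> week 1

Checking: Triage(week 1) before Audit(week 2); Refactor(week 3) != Triage(week 1); Refactor(week 3) != Integrate(week 1); Refactor(week 3) != Audit(week 2); Integrate(week 1) != Audit(week 2); Review(week 2) != Triage(week 1); Integrate(week 1) != Review(week 2); Refactor(week 3) != Review(week 2).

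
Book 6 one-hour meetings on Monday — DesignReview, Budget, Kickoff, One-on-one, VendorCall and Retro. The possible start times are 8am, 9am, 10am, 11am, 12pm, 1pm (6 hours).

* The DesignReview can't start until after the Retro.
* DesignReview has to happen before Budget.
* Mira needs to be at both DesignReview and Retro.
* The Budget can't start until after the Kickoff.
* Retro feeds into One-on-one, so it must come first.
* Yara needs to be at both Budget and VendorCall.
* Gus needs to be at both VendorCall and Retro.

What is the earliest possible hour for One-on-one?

Precedence pushes One-on-one to at least 9am.
One-on-one at 9am is achievable: Budget -> 10am, VendorCall -> 9am, One-on-one -> 9am, DesignReview -> 9am, Kickoff -> 8am, Retro -> 8am.

9am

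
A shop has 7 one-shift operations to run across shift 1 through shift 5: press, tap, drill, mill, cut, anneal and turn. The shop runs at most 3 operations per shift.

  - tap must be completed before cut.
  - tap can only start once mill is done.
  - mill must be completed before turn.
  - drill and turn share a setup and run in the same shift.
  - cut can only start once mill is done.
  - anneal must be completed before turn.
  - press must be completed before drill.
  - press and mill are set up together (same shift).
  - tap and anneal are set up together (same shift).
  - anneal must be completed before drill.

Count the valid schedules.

20

Splitting on press: it can be shift 1 (14), shift 2 (5), shift 3 (1). Listing each branch's schedules as (tap, drill, mill, cut, anneal, turn) by shift number:
press=shift 1: (2,3,1,3,2,3) (2,3,1,4,2,3) (2,3,1,5,2,3) (2,4,1,3,2,4) (2,4,1,4,2,4) (2,4,1,5,2,4) (2,5,1,3,2,5) (2,5,1,4,2,5) (2,5,1,5,2,5) (3,4,1,4,3,4) (3,4,1,5,3,4) (3,5,1,4,3,5) (3,5,1,5,3,5) (4,5,1,5,4,5) — 14.
press=shift 2: (3,4,2,4,3,4) (3,4,2,5,3,4) (3,5,2,4,3,5) (3,5,2,5,3,5) (4,5,2,5,4,5) — 5.
press=shift 3: (4,5,3,5,4,5) — 1.
Summing: 14 + 5 + 1 = 20.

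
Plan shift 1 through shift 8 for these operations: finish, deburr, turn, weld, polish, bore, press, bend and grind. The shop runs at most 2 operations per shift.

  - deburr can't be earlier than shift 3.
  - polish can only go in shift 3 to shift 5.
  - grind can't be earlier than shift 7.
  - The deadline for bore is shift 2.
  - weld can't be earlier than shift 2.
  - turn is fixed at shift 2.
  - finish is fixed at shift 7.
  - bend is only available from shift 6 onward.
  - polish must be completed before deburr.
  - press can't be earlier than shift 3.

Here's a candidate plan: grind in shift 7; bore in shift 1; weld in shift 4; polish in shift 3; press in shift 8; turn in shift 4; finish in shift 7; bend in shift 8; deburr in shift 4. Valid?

The shop runs at most 2 operations per shift — violated.
turn is fixed at shift 2 — violated.
bend is only available from shift 6 onward — holds.
polish must be completed before deburr — holds.
press can't be earlier than shift 3 — holds.
grind can't be earlier than shift 7 — holds.
deburr can't be earlier than shift 3 — holds.
polish can only go in shift 3 to shift 5 — holds.
weld can't be earlier than shift 2 — holds.
The deadline for bore is shift 2 — holds.
finish is fixed at shift 7 — holds.

Invalid. turn is fixed at shift 2.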